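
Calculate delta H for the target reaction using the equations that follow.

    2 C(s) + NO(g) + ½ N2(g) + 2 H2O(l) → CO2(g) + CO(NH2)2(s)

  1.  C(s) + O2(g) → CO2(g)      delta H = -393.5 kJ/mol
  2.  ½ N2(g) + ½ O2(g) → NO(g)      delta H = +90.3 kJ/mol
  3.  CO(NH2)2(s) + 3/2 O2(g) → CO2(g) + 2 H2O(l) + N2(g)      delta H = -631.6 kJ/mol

eq. 1 × 2 (×2 to match 2 C(s) in the target): (2)·(-393.5) = -787.0 kJ/mol
eq. 2 reversed (NO(g) must end up as a reactant): -90.3 kJ/mol
eq. 3 reversed (CO(NH2)2(s) must end up as a product): +631.6 kJ/mol
By Hess's law, delta H = (-787.0) + (-90.3) + (+631.6) = -245.7 kJ/mol

delta H = -245.7 kJ/mol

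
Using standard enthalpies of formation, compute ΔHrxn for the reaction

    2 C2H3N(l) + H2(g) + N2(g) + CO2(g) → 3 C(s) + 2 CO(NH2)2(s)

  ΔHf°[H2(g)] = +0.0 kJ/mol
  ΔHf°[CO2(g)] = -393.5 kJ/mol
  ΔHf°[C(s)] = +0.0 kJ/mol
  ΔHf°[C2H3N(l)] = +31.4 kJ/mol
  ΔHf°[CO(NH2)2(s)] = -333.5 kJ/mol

ΔHrxn = -336.3 kJ/mol

Products: 3·(+0.0) + 2·(-333.5) = -667.0
Reactants: 2·(+31.4) + 1·(+0.0) + 1·(+0.0) + 1·(-393.5) = -330.7
ΔHrxn = (-667.0) − (-330.7) = -336.3 kJ/mol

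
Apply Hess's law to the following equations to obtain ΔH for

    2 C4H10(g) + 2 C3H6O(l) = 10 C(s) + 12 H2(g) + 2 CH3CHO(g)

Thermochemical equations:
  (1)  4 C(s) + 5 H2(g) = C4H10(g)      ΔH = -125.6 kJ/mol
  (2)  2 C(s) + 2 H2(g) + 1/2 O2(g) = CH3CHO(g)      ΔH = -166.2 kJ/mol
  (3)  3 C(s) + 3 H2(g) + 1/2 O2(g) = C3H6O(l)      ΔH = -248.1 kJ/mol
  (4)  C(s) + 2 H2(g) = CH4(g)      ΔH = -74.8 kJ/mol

(1) reversed and × 2: (-2)·(-125.6) = +251.2 kJ/mol
(2) × 2: (2)·(-166.2) = -332.4 kJ/mol
(3) reversed and × 2: (-2)·(-248.1) = +496.2 kJ/mol
(4): not needed.
ΔH = (-2)·(-125.6) + (2)·(-166.2) + (-2)·(-248.1) = 415.0 kJ/mol

ΔH = 415.0 kJ/mol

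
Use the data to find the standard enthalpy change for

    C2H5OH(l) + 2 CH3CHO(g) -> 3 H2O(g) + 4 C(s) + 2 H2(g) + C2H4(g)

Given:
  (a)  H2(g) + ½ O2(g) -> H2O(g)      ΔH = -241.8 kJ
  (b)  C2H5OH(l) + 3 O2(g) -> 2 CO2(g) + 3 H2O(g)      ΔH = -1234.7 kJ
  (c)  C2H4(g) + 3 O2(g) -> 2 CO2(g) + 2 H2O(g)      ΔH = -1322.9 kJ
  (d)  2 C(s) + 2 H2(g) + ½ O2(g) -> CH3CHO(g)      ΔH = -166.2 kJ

(a) × 2: (2)·(-241.8) = -483.6 kJ
(b) as written (C2H5OH(l) already on the reactant side): -1234.7 kJ
(c) reversed (C2H4(g) must end up as a product): +1322.9 kJ
(d) reversed and × 2 (reverse to put CH3CHO(g) on the reactant side; ×2 to match 2 CH3CHO(g) in the target): (-2)·(-166.2) = +332.4 kJ
ΔH = (2)·(-241.8) + (1)·(-1234.7) + (-1)·(-1322.9) + (-2)·(-166.2) = -63.0 kJ

ΔH = -63.0 kJ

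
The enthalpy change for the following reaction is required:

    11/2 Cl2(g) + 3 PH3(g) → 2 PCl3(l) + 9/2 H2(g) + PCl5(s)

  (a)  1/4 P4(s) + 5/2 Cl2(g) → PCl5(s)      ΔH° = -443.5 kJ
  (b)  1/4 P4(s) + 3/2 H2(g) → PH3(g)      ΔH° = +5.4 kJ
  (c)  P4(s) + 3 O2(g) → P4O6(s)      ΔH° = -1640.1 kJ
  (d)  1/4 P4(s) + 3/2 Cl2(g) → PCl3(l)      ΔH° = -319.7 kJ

ΔH° = -1099.1 kJ

(a) as written: -443.5 kJ
(b) reversed and × 3: (-3)·(+5.4) = -16.2 kJ
(c): not needed.
(d) × 2: (2)·(-319.7) = -639.4 kJ
ΔH° = (-443.5) + (-16.2) + (-639.4) = -1099.1 kJ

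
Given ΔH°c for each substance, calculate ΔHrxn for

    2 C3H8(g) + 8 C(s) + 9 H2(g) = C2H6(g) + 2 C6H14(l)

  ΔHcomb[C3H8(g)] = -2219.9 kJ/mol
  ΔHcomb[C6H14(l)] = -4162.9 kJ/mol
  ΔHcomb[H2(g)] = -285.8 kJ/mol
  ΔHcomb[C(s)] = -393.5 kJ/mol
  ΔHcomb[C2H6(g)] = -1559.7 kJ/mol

Using ΔH = Σ nΔHc°(reactants) − Σ nΔHc°(products):
= [2·(-2219.9) + 8·(-393.5) + 9·(-285.8)] − [1·(-1559.7) + 2·(-4162.9)]
= -274.5 kJ/mol

ΔHrxn = -274.5 kJ/mol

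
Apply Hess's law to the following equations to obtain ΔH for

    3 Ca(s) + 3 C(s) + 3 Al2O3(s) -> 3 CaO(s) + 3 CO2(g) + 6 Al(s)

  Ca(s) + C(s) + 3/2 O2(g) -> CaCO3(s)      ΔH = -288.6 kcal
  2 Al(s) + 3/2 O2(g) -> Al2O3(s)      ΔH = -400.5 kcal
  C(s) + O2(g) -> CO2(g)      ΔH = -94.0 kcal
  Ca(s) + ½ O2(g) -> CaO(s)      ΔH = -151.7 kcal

ΔH = 464.4 kcal

equation 1: not needed.
equation 2 reversed and × 3: (-3)·(-400.5) = +1201.5 kcal
equation 3 × 3: (3)·(-94.0) = -282.0 kcal
equation 4 × 3: (3)·(-151.7) = -455.1 kcal
Summing the manipulated equations, ΔH = (+1201.5) + (-282.0) + (-455.1) = 464.4 kcal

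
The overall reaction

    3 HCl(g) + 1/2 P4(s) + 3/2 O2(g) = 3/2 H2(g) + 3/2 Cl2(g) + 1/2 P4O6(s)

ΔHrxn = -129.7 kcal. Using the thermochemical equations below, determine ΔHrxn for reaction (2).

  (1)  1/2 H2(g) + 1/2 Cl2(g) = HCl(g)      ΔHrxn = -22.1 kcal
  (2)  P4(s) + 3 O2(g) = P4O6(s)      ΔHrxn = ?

ΔHrxn = -392.0 kcal

(1) reversed and × 3: (-3)·(-22.1) = +66.3 kcal
(2) × 1/2: contributes 1/2·x
-129.7 = (+66.3) + 1/2·x
x = (-129.7 − (+66.3)) / (1/2) = -392.0 kcal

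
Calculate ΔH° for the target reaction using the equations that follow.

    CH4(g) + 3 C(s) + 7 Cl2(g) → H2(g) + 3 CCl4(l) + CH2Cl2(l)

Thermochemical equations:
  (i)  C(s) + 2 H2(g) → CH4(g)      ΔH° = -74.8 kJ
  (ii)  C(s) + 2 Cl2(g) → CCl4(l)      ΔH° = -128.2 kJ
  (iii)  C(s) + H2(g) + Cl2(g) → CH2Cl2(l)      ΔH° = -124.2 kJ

(i) reversed (reverse to put CH4(g) on the reactant side): +74.8 kJ
(ii) × 3 (×3 to match 3 CCl4(l) in the target): (3)·(-128.2) = -384.6 kJ
(iii) as written (CH2Cl2(l) already on the product side): -124.2 kJ
ΔH° = (-1)·(-74.8) + (3)·(-128.2) + (1)·(-124.2) = -434.0 kJ

ΔH° = -434.0 kJ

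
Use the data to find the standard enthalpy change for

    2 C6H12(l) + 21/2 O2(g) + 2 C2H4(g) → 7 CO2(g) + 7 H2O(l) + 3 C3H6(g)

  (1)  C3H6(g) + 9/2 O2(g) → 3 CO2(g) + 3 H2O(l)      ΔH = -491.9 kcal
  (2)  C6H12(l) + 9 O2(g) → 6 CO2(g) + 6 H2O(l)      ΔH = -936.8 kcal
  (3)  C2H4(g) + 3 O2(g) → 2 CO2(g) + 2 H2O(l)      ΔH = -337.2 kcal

ΔH = -1072.3 kcal

(1) reversed and × 3: (-3)·(-491.9) = +1475.7 kcal
(2) × 2: (2)·(-936.8) = -1873.6 kcal
(3) × 2: (2)·(-337.2) = -674.4 kcal
ΔH = (+1475.7) + (-1873.6) + (-674.4) = -1072.3 kcal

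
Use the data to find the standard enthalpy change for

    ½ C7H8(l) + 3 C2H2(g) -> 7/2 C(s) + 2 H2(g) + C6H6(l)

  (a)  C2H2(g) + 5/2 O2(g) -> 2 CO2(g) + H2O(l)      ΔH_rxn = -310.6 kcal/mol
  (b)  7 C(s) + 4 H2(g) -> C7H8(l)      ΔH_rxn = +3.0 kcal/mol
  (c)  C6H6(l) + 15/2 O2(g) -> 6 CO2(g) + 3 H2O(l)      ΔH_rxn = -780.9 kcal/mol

(a) × 3 (scale by 3 for the 3 C2H2(g)): (3)·(-310.6) = -931.8 kcal/mol
(b) reversed and × 1/2 (C7H8(l) must end up as a reactant; ×1/2 to match 1/2 C7H8(l) in the target): (-1/2)·(+3.0) = -1.5 kcal/mol
(c) reversed (C6H6(l) must end up as a product): +780.9 kcal/mol
Summing the manipulated equations, ΔH_rxn = (3)·(-310.6) + (-1/2)·(+3.0) + (-1)·(-780.9) = -152.4 kcal/mol

ΔH_rxn = -152.4 kcal/mol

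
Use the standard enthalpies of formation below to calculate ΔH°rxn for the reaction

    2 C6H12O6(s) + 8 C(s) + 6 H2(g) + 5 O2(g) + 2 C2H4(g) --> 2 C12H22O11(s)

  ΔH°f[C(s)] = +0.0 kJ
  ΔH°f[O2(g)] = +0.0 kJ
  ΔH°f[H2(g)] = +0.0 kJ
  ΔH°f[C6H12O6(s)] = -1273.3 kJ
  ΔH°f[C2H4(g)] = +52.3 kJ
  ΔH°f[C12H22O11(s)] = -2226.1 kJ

ΔH°rxn = -2010.2 kJ

ΔH°rxn = Σ nΔHf°(products) − Σ nΔHf°(reactants).
Products: 2·(-2226.1) = -4452.2
Reactants: 2·(-1273.3) + 8·(+0.0) + 6·(+0.0) + 5·(+0.0) + 2·(+52.3) = -2442.0
ΔH°rxn = (-4452.2) − (-2442.0) = -2010.2 kJ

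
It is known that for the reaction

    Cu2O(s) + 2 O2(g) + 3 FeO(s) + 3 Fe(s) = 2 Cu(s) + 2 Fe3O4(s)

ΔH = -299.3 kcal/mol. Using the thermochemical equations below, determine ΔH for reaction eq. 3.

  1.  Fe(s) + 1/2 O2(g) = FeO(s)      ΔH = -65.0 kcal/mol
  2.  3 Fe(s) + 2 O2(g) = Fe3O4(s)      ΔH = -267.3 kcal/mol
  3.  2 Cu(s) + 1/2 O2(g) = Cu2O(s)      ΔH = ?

ΔH = -40.3 kcal/mol

eq. 1 reversed and × 3 (reverse to put FeO(s) on the reactant side; scale by 3 for the 3 FeO(s)): (-3)·(-65.0) = +195.0 kcal/mol
eq. 2 × 2 (×2 to match 2 Fe3O4(s) in the target): (2)·(-267.3) = -534.6 kcal/mol
eq. 3 reversed (Cu2O(s) must end up as a reactant): contributes −x
-299.3 = (+195.0) + (-534.6) − x
x = (-299.3 − (-339.6)) / (-1) = -40.3 kcal/mol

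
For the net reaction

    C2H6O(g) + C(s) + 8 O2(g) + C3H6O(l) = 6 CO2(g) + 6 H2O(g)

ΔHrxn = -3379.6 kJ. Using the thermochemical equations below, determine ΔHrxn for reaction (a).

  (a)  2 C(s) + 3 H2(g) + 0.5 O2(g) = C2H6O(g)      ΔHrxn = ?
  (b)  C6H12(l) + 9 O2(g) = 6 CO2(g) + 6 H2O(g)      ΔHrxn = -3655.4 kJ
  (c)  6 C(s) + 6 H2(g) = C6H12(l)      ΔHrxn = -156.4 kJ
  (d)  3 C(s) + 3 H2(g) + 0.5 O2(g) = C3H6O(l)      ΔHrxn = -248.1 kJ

(a) reversed: contributes −x
(b) as written: -3655.4 kJ
(c) as written: -156.4 kJ
(d) reversed: +248.1 kJ
-3379.6 = (-3655.4) + (-156.4) + (+248.1) − x
x = (-3379.6 − (-3563.7)) / (-1) = -184.1 kJ

ΔHrxn = -184.1 kJ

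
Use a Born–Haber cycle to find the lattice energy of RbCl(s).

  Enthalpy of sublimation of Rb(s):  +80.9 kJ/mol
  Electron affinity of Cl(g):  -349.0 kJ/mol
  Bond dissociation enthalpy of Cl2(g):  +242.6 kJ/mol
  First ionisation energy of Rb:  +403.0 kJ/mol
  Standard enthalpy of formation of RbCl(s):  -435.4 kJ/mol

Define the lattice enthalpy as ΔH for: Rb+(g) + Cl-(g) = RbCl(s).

ΔHf° = 1·ΔHsub + 1·(ΣIE) + 1/2·D(Cl2) + 1·EA + U
-435.4 = 1·(+80.9) + 1·(+403.0) + 1/2·(+242.6) + 1·(-349.0) + U
U = -435.4 − (+256.2) = -691.6 kJ/mol

U = -691.6 kJ/mol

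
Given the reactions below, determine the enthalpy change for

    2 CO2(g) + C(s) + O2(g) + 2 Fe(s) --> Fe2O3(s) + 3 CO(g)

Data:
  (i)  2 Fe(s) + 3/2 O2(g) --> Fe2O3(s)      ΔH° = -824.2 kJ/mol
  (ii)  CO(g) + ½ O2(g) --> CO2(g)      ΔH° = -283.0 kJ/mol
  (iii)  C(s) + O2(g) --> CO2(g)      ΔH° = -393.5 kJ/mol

(i) as written: -824.2 kJ/mol
(ii) reversed and × 3: (-3)·(-283.0) = +849.0 kJ/mol
(iii) as written: -393.5 kJ/mol
ΔH° = (-824.2) + (+849.0) + (-393.5) = -368.7 kJ/mol

ΔH° = -368.7 kJ/mol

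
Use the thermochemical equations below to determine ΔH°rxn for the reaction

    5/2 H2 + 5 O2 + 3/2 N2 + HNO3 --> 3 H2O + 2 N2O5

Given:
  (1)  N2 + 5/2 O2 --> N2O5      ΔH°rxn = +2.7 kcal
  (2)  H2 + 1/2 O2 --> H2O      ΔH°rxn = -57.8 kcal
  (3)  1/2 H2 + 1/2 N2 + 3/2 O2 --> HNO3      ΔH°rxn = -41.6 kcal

ΔH°rxn = -126.4 kcal

(1) × 2: (2)·(+2.7) = +5.4 kcal
(2) × 3: (3)·(-57.8) = -173.4 kcal
(3) reversed: +41.6 kcal
Since enthalpy is a state function, ΔH°rxn = (2)·(+2.7) + (3)·(-57.8) + (-1)·(-41.6) = -126.4 kcal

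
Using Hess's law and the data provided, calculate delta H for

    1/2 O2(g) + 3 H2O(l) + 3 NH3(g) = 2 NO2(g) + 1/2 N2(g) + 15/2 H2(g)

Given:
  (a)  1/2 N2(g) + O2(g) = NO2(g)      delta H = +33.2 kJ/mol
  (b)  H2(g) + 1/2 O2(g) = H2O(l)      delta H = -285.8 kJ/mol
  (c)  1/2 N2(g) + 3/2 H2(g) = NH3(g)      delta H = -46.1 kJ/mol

(a) × 2: (2)·(+33.2) = +66.4 kJ/mol
(b) reversed and × 3: (-3)·(-285.8) = +857.4 kJ/mol
(c) reversed and × 3: (-3)·(-46.1) = +138.3 kJ/mol
delta H = (+66.4) + (+857.4) + (+138.3) = 1062.1 kJ/mol

delta H = 1062.1 kJ/mol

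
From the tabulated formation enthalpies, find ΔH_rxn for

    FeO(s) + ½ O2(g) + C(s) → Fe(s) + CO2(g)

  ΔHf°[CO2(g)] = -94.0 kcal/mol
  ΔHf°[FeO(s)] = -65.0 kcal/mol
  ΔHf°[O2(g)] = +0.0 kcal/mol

Products: 1·(+0.0) + 1·(-94.0) = -94.0
Reactants: 1·(-65.0) + 1/2·(+0.0) + 1·(+0.0) = -65.0
ΔH_rxn = (-94.0) − (-65.0) = -29.0 kcal/mol

ΔH_rxn = -29.0 kcal/mol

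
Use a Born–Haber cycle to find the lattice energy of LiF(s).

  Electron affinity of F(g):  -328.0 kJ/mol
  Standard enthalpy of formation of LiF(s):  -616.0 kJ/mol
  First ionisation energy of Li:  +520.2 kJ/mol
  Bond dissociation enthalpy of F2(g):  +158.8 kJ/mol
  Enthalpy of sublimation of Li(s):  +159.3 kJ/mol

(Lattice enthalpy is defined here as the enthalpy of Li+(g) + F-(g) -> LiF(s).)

U = -1046.9 kJ/mol

ΔHf° = 1·ΔHsub + 1·(ΣIE) + 1/2·D(F2) + 1·EA + U
-616.0 = 1·(+159.3) + 1·(+520.2) + 1/2·(+158.8) + 1·(-328.0) + U
U = -616.0 − (+430.9) = -1046.9 kJ/mol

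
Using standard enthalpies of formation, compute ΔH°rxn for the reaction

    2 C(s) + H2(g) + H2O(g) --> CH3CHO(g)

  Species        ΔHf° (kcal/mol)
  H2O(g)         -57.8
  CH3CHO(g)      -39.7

Products: 1·(-39.7) = -39.7
Reactants: 2·(+0.0) + 1·(+0.0) + 1·(-57.8) = -57.8
ΔH°rxn = (-39.7) − (-57.8) = 18.1 kcal/mol

ΔH°rxn = 18.1 kcal/mol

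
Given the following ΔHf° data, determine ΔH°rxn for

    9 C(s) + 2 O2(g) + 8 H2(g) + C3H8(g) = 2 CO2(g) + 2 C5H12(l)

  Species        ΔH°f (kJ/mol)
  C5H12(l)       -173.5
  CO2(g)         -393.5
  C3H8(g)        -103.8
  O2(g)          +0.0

ΔH°rxn = Σ nΔHf°(products) − Σ nΔHf°(reactants).
Products: 2·(-393.5) + 2·(-173.5) = -1134.0
Reactants: 9·(+0.0) + 2·(+0.0) + 8·(+0.0) + 1·(-103.8) = -103.8
ΔH°rxn = (-1134.0) − (-103.8) = -1030.2 kJ/mol

ΔH°rxn = -1030.2 kJ/mol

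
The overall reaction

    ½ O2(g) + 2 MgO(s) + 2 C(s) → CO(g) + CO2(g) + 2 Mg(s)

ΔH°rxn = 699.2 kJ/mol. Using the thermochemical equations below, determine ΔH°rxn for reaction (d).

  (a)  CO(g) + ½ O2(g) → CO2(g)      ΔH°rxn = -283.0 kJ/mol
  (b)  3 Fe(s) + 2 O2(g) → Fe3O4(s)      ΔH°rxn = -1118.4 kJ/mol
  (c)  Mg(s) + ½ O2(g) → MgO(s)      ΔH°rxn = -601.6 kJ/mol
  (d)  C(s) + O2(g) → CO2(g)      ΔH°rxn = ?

ΔH°rxn = -393.5 kJ/mol

(a) reversed: +283.0 kJ/mol
(b): not needed.
(c) reversed and × 2: (-2)·(-601.6) = +1203.2 kJ/mol
(d) × 2: contributes 2·x
+699.2 = (+283.0) + (+1203.2) + 2·x
x = (+699.2 − (+1486.2)) / (2) = -393.5 kJ/mol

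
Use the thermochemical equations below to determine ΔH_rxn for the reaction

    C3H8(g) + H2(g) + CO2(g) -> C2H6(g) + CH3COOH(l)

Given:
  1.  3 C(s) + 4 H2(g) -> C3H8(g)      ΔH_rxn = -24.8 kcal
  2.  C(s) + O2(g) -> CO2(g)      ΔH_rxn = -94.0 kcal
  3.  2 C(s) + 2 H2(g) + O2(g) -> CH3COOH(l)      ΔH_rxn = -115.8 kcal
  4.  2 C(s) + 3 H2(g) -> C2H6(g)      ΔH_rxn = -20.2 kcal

ΔH_rxn = -17.2 kcal

eq. 1 reversed: +24.8 kcal
eq. 2 reversed: +94.0 kcal
eq. 3 as written: -115.8 kcal
eq. 4 as written: -20.2 kcal
ΔH_rxn = (-1)·(-24.8) + (-1)·(-94.0) + (1)·(-115.8) + (1)·(-20.2) = -17.2 kcal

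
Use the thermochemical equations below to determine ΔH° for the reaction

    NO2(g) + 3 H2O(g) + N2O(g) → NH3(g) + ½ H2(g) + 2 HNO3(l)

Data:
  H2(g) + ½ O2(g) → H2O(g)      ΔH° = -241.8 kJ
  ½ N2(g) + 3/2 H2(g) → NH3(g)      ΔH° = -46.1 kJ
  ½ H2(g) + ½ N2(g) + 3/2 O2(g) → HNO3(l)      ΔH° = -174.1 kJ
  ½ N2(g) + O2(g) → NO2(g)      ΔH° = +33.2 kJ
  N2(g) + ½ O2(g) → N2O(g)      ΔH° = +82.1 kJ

ΔH° = 215.8 kJ

equation 1 reversed and × 3 (reverse to put H2O(g) on the reactant side; ×3 to match 3 H2O(g) in the target): (-3)·(-241.8) = +725.4 kJ
equation 2 as written (NH3(g) already on the product side): -46.1 kJ
equation 3 × 2 (×2 to match 2 HNO3(l) in the target): (2)·(-174.1) = -348.2 kJ
equation 4 reversed (reverse to put NO2(g) on the reactant side): -33.2 kJ
equation 5 reversed (reverse to put N2O(g) on the reactant side): -82.1 kJ
Summing the manipulated equations, ΔH° = (+725.4) + (-46.1) + (-348.2) + (-33.2) + (-82.1) = 215.8 kJ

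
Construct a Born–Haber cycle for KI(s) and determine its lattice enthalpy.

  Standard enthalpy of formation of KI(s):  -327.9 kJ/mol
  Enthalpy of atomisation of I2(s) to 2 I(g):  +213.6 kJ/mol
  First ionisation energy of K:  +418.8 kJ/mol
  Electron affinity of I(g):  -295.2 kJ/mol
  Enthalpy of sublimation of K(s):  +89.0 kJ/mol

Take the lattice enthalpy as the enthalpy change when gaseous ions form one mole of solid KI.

ΔHf° = 1·ΔHsub + 1·(ΣIE) + 1/2·D(I2) + 1·EA + U
-327.9 = 1·(+89.0) + 1·(+418.8) + 1/2·(+213.6) + 1·(-295.2) + U
U = -327.9 − (+319.4) = -647.3 kJ/mol

U = -647.3 kJ/mol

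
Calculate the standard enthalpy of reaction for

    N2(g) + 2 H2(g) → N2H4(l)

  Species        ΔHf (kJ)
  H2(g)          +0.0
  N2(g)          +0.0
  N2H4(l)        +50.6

ΔHrxn = 50.6 kJ

ΔH°rxn = Σ nΔHf°(products) − Σ nΔHf°(reactants).
Products: 1·(+50.6) = +50.6
Reactants: 1·(+0.0) + 2·(+0.0) = +0.0
ΔHrxn = (+50.6) − (+0.0) = 50.6 kJ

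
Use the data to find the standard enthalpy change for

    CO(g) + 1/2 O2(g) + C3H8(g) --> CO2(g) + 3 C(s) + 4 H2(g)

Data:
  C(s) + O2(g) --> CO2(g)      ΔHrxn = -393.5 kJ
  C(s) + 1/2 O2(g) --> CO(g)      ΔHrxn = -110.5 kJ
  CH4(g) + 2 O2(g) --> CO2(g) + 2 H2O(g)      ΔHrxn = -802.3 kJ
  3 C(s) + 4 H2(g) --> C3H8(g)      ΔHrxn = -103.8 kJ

equation 1 as written: -393.5 kJ
equation 2 reversed (CO(g) must end up as a reactant): +110.5 kJ
equation 3: not needed (H2O(g) appears nowhere else).
equation 4 reversed (C3H8(g) must end up as a reactant): +103.8 kJ
Summing the manipulated equations, ΔHrxn = (1)·(-393.5) + (-1)·(-110.5) + (-1)·(-103.8) = -179.2 kJ

ΔHrxn = -179.2 kJ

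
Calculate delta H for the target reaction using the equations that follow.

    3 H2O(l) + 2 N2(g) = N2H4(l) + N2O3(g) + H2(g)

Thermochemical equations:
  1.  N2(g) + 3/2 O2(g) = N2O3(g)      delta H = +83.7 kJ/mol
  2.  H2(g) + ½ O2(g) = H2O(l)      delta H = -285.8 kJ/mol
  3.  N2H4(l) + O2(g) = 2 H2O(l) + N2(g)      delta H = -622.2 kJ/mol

eq. 1 as written (N2O3(g) already on the product side): +83.7 kJ/mol
eq. 2 reversed (reverse to put H2(g) on the product side): +285.8 kJ/mol
eq. 3 reversed (reverse to put N2H4(l) on the product side): +622.2 kJ/mol
Summing the manipulated equations, delta H = (+83.7) + (+285.8) + (+622.2) = 991.7 kJ/mol

delta H = 991.7 kJ/mol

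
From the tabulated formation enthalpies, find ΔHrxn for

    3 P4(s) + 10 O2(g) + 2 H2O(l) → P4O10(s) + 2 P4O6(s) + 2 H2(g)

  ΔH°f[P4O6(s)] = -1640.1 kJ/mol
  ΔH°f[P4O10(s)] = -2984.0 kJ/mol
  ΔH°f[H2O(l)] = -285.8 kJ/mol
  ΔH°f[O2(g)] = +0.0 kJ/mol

ΔHrxn = -5692.6 kJ/mol

ΔH°rxn = Σ nΔHf°(products) − Σ nΔHf°(reactants).
Products: 1·(-2984.0) + 2·(-1640.1) + 2·(+0.0) = -6264.2
Reactants: 3·(+0.0) + 10·(+0.0) + 2·(-285.8) = -571.6
ΔHrxn = (-6264.2) − (-571.6) = -5692.6 kJ/mol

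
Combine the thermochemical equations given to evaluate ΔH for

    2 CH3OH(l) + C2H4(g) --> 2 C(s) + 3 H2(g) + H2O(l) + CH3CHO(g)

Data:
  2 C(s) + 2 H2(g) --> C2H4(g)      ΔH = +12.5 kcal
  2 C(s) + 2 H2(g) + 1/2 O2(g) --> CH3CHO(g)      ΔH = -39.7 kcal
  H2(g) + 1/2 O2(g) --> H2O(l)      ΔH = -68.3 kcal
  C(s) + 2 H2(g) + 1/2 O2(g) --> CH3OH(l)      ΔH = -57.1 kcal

equation 1 reversed (C2H4(g) must end up as a reactant): -12.5 kcal
equation 2 as written (CH3CHO(g) already on the product side): -39.7 kcal
equation 3 as written (H2O(l) already on the product side): -68.3 kcal
equation 4 reversed and × 2 (CH3OH(l) must end up as a reactant; ×2 to match 2 CH3OH(l) in the target): (-2)·(-57.1) = +114.2 kcal
ΔH = (-12.5) + (-39.7) + (-68.3) + (+114.2) = -6.3 kcal

ΔH = -6.3 kcal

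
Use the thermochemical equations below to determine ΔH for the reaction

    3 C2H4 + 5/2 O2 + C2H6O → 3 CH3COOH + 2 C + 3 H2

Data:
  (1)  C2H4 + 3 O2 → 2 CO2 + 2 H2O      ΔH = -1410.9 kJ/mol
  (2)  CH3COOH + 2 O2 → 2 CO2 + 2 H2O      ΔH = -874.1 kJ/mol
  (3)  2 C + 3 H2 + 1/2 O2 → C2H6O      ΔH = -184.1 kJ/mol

ΔH = -1426.3 kJ/mol

(1) × 3 (scale by 3 for the 3 C2H4): (3)·(-1410.9) = -4232.7 kJ/mol
(2) reversed and × 3 (CH3COOH must end up as a product; scale by 3 for the 3 CH3COOH): (-3)·(-874.1) = +2622.3 kJ/mol
(3) reversed (reverse to put C2H6O on the reactant side): +184.1 kJ/mol
ΔH = (3)·(-1410.9) + (-3)·(-874.1) + (-1)·(-184.1) = -1426.3 kJ/mol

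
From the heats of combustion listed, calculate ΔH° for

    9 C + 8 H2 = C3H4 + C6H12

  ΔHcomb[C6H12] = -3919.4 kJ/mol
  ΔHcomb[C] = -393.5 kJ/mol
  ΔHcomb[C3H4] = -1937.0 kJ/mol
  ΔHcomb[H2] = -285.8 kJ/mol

With combustion enthalpies, reactants minus products:
= [9·(-393.5) + 8·(-285.8)] − [1·(-1937.0) + 1·(-3919.4)]
= 28.5 kJ/mol

ΔH° = 28.5 kJ/mol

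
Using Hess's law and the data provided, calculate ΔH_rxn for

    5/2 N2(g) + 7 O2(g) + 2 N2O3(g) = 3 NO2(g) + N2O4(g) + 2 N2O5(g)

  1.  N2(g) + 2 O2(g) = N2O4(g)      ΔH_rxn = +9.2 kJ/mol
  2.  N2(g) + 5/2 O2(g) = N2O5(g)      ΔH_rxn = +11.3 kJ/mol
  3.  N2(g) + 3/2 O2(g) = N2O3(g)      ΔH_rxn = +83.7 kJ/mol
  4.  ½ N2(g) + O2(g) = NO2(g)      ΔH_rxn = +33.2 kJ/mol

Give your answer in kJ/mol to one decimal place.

eq. 1 as written: +9.2 kJ/mol
eq. 2 × 2: (2)·(+11.3) = +22.6 kJ/mol
eq. 3 reversed and × 2: (-2)·(+83.7) = -167.4 kJ/mol
eq. 4 × 3: (3)·(+33.2) = +99.6 kJ/mol
Since enthalpy is a state function, ΔH_rxn = (1)·(+9.2) + (2)·(+11.3) + (-2)·(+83.7) + (3)·(+33.2) = -36.0 kJ/mol

ΔH_rxn = -36.0 kJ/mol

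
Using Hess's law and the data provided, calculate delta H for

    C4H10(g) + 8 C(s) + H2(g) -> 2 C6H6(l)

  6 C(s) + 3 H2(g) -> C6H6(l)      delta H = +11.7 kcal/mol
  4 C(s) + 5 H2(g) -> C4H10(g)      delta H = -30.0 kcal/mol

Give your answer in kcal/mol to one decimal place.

equation 1 × 2: (2)·(+11.7) = +23.4 kcal/mol
equation 2 reversed: +30.0 kcal/mol
Summing the manipulated equations, delta H = (+23.4) + (+30.0) = 53.4 kcal/mol

delta H = 53.4 kcal/mol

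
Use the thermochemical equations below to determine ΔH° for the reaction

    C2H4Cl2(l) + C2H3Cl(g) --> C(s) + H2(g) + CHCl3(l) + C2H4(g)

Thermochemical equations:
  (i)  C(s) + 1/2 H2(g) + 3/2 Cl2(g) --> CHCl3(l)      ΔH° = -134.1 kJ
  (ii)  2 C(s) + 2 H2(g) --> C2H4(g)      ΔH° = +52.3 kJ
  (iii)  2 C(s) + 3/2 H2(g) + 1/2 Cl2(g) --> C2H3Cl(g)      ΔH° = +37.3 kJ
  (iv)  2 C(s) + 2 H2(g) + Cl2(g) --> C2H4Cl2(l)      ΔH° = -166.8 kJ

(i) as written: -134.1 kJ
(ii) as written: +52.3 kJ
(iii) reversed: -37.3 kJ
(iv) reversed: +166.8 kJ
By Hess's law, ΔH° = (-134.1) + (+52.3) + (-37.3) + (+166.8) = 47.7 kJ

ΔH° = 47.7 kJ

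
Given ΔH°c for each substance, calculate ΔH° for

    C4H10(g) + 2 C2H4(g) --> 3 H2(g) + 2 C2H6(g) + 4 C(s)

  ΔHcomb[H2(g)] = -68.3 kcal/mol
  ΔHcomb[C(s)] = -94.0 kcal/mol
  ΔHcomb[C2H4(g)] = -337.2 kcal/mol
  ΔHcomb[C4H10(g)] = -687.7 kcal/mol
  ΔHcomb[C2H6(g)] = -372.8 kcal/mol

With combustion enthalpies, reactants minus products:
= [1·(-687.7) + 2·(-337.2)] − [3·(-68.3) + 2·(-372.8) + 4·(-94.0)]
= -35.6 kcal/mol

ΔH° = -35.6 kcal/mol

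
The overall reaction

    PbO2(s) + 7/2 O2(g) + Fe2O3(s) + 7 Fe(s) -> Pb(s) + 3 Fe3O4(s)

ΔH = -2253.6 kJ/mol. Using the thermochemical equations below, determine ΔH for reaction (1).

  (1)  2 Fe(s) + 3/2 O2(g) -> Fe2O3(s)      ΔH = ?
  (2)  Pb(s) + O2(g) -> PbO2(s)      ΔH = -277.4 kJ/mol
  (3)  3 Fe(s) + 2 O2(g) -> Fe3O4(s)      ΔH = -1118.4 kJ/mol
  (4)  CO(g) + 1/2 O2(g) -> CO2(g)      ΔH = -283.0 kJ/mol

ΔH = -824.2 kJ/mol

(1) reversed (reverse to put Fe2O3(s) on the reactant side): contributes −x
(2) reversed (PbO2(s) must end up as a reactant): +277.4 kJ/mol
(3) × 3 (×3 to match 3 Fe3O4(s) in the target): (3)·(-1118.4) = -3355.2 kJ/mol
(4): not needed (CO(g) appears nowhere else).
-2253.6 = (+277.4) + (-3355.2) − x
x = (-2253.6 − (-3077.8)) / (-1) = -824.2 kJ/mol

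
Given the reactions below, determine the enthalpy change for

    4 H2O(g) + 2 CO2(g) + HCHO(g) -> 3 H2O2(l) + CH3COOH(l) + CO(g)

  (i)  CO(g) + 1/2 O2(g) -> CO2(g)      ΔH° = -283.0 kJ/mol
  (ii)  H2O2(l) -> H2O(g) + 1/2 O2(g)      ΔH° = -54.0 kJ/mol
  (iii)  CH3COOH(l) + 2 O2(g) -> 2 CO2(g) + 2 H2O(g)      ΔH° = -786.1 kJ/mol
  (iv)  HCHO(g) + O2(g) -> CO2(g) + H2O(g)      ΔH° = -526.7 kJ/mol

(i) reversed: +283.0 kJ/mol
(ii) reversed and × 3: (-3)·(-54.0) = +162.0 kJ/mol
(iii) reversed: +786.1 kJ/mol
(iv) as written: -526.7 kJ/mol
Since enthalpy is a state function, ΔH° = (-1)·(-283.0) + (-3)·(-54.0) + (-1)·(-786.1) + (1)·(-526.7) = 704.4 kJ/mol

ΔH° = 704.4 kJ/mol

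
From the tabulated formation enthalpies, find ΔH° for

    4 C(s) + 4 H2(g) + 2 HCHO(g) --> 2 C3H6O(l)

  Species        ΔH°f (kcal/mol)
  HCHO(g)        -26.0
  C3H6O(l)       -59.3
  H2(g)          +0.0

ΔH° = -66.6 kcal/mol

Products: 2·(-59.3) = -118.6
Reactants: 4·(+0.0) + 4·(+0.0) + 2·(-26.0) = -52.0
ΔH° = (-118.6) − (-52.0) = -66.6 kcal/mol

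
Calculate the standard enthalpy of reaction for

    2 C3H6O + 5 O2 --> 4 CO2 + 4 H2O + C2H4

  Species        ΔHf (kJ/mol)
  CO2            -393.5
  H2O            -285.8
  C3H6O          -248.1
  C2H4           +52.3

ΔH° = -2168.7 kJ/mol

Products: 4·(-393.5) + 4·(-285.8) + 1·(+52.3) = -2664.9
Reactants: 2·(-248.1) + 5·(+0.0) = -496.2
ΔH° = (-2664.9) − (-496.2) = -2168.7 kJ/mol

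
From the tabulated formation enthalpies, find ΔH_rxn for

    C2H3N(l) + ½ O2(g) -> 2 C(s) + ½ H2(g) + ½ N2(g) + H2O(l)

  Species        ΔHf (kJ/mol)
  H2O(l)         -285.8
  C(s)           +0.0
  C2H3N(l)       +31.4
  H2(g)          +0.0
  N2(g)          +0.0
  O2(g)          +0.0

Products: 2·(+0.0) + 1/2·(+0.0) + 1/2·(+0.0) + 1·(-285.8) = -285.8
Reactants: 1·(+31.4) + 1/2·(+0.0) = +31.4
ΔH_rxn = (-285.8) − (+31.4) = -317.2 kJ/mol

ΔH_rxn = -317.2 kJ/mol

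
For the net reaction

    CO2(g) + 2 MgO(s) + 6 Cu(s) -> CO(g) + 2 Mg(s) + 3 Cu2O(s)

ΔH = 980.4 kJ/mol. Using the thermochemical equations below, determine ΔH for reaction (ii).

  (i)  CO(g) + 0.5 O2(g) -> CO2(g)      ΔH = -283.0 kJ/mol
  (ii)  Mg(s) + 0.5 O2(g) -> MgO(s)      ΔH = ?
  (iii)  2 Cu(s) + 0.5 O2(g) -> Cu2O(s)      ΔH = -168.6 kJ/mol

ΔH = -601.6 kJ/mol

(i) reversed (reverse to put CO(g) on the product side): +283.0 kJ/mol
(ii) reversed and × 2 (MgO(s) must end up as a reactant; ×2 to match 2 MgO(s) in the target): contributes −2·x
(iii) × 3 (scale by 3 for the 3 Cu2O(s)): (3)·(-168.6) = -505.8 kJ/mol
+980.4 = (+283.0) + (-505.8) − 2·x
x = (+980.4 − (-222.8)) / (-2) = -601.6 kJ/mol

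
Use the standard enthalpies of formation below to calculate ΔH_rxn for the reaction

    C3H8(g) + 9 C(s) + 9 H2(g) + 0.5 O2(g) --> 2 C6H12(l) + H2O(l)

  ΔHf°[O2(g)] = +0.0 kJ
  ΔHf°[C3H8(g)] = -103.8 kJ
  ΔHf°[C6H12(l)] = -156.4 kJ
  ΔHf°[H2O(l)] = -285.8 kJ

ΔH°rxn = Σ nΔHf°(products) − Σ nΔHf°(reactants).
Products: 2·(-156.4) + 1·(-285.8) = -598.6
Reactants: 1·(-103.8) + 9·(+0.0) + 9·(+0.0) + 1/2·(+0.0) = -103.8
ΔH_rxn = (-598.6) − (-103.8) = -494.8 kJ

ΔH_rxn = -494.8 kJ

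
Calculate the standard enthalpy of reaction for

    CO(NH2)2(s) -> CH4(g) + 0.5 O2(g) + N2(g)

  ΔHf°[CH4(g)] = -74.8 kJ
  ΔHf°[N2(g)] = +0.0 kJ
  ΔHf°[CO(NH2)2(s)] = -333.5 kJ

Products: 1·(-74.8) + 1/2·(+0.0) + 1·(+0.0) = -74.8
Reactants: 1·(-333.5) = -333.5
ΔH°rxn = (-74.8) − (-333.5) = 258.7 kJ

ΔH°rxn = 258.7 kJ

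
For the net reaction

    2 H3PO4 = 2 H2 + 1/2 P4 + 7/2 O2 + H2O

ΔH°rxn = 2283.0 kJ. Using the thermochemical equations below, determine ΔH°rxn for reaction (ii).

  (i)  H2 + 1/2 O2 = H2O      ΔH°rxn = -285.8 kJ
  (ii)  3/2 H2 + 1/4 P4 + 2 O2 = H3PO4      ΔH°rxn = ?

(i) as written (H2O already on the product side): -285.8 kJ
(ii) reversed and × 2 (H3PO4 must end up as a reactant; scale by 2 for the 2 H3PO4): contributes −2·x
+2283.0 = (-285.8) − 2·x
x = (+2283.0 − (-285.8)) / (-2) = -1284.4 kJ

ΔH°rxn = -1284.4 kJ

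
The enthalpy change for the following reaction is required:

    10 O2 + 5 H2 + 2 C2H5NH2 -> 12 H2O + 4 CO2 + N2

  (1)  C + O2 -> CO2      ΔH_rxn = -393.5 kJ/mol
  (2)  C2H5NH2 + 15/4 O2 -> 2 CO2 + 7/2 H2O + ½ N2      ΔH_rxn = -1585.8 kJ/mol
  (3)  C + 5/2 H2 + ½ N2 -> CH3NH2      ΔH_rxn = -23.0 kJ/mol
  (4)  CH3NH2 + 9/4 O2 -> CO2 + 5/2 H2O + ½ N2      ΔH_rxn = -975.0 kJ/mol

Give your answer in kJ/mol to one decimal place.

(1) reversed and × 2: (-2)·(-393.5) = +787.0 kJ/mol
(2) × 2 (×2 to match 2 C2H5NH2 in the target): (2)·(-1585.8) = -3171.6 kJ/mol
(3) × 2 (×2 to match 5 H2 in the target): (2)·(-23.0) = -46.0 kJ/mol
(4) × 2: (2)·(-975.0) = -1950.0 kJ/mol
By Hess's law, ΔH_rxn = (+787.0) + (-3171.6) + (-46.0) + (-1950.0) = -4380.6 kJ/mol

ΔH_rxn = -4380.6 kJ/mol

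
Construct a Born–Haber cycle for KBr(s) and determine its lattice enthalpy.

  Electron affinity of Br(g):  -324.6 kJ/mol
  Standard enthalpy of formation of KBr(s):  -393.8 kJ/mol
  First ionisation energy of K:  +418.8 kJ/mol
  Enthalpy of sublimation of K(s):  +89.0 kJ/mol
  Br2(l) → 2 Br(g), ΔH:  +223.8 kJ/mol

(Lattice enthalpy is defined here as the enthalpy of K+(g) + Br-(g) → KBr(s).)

U = -688.9 kJ/mol

ΔHf° = 1·ΔHsub + 1·(ΣIE) + 1/2·D(Br2) + 1·EA + U
-393.8 = 1·(+89.0) + 1·(+418.8) + 1/2·(+223.8) + 1·(-324.6) + U
U = -393.8 − (+295.1) = -688.9 kJ/mol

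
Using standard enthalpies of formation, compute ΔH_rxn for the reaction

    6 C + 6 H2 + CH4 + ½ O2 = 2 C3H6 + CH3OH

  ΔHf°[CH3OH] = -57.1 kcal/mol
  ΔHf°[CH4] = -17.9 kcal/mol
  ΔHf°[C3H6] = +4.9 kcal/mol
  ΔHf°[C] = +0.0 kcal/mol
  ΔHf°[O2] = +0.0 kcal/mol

ΔH_rxn = -29.4 kcal/mol

Products: 2·(+4.9) + 1·(-57.1) = -47.3
Reactants: 6·(+0.0) + 6·(+0.0) + 1·(-17.9) + 1/2·(+0.0) = -17.9
ΔH_rxn = (-47.3) − (-17.9) = -29.4 kcal/mol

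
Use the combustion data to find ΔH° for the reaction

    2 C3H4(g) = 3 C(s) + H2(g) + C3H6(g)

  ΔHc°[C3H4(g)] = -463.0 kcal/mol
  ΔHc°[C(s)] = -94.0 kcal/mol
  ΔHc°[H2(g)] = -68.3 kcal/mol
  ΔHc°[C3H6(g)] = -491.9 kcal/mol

Using ΔH = Σ nΔHc°(reactants) − Σ nΔHc°(products):
= [2·(-463.0)] − [3·(-94.0) + 1·(-68.3) + 1·(-491.9)]
= -83.8 kcal/mol

ΔH° = -83.8 kcal/mol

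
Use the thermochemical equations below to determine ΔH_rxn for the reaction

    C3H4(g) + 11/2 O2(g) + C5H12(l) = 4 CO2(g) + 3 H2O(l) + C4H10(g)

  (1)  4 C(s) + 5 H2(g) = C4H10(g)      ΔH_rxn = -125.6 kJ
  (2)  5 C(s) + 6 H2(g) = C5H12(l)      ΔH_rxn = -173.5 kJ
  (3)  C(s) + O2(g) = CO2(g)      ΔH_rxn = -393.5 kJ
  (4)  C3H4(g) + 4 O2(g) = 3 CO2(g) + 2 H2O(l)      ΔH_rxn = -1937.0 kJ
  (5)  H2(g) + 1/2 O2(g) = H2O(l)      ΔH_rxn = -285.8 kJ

(1) as written (C4H10(g) already on the product side): -125.6 kJ
(2) reversed (C5H12(l) must end up as a reactant): +173.5 kJ
(3) as written: -393.5 kJ
(4) as written (C3H4(g) already on the reactant side): -1937.0 kJ
(5) as written: -285.8 kJ
ΔH_rxn = (-125.6) + (+173.5) + (-393.5) + (-1937.0) + (-285.8) = -2568.4 kJ

ΔH_rxn = -2568.4 kJ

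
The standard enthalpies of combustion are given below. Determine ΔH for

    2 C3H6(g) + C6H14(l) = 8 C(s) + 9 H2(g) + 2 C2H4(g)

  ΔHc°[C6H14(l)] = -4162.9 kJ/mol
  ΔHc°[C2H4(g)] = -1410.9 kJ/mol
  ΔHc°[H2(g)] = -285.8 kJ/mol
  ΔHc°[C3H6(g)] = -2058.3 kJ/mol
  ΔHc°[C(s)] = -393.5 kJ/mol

Using ΔH = Σ nΔHc°(reactants) − Σ nΔHc°(products):
= [2·(-2058.3) + 1·(-4162.9)] − [8·(-393.5) + 9·(-285.8) + 2·(-1410.9)]
= 262.5 kJ/mol

ΔH = 262.5 kJ/mol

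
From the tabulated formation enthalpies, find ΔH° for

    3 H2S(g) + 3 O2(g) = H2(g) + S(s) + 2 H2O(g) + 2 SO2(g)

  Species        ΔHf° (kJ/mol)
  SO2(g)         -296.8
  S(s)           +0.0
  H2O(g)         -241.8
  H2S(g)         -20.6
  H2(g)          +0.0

Products: 1·(+0.0) + 1·(+0.0) + 2·(-241.8) + 2·(-296.8) = -1077.2
Reactants: 3·(-20.6) + 3·(+0.0) = -61.8
ΔH° = (-1077.2) − (-61.8) = -1015.4 kJ/mol

ΔH° = -1015.4 kJ/mol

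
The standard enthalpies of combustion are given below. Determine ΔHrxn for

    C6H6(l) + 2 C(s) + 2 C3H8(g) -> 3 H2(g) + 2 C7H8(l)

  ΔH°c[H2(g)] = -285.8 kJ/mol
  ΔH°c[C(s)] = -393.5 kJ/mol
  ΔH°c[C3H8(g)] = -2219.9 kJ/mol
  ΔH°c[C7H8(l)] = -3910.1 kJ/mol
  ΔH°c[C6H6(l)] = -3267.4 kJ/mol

ΔHrxn = 183.4 kJ/mol

Using ΔH = Σ nΔHc°(reactants) − Σ nΔHc°(products):
= [1·(-3267.4) + 2·(-393.5) + 2·(-2219.9)] − [3·(-285.8) + 2·(-3910.1)]
= 183.4 kJ/mol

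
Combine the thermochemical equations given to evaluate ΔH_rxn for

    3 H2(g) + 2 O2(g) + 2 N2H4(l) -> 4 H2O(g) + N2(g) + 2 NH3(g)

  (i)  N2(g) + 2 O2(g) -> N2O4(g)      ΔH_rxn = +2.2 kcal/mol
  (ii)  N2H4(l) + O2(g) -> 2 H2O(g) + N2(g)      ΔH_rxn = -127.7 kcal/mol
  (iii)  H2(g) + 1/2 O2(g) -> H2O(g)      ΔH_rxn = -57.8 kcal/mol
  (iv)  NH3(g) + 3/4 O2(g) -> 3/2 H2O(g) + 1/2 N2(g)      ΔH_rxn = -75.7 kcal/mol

(i): not needed.
(ii) × 2: (2)·(-127.7) = -255.4 kcal/mol
(iii) × 3: (3)·(-57.8) = -173.4 kcal/mol
(iv) reversed and × 2: (-2)·(-75.7) = +151.4 kcal/mol
Combining the equations, ΔH_rxn = (2)·(-127.7) + (3)·(-57.8) + (-2)·(-75.7) = -277.4 kcal/mol

ΔH_rxn = -277.4 kcal/mol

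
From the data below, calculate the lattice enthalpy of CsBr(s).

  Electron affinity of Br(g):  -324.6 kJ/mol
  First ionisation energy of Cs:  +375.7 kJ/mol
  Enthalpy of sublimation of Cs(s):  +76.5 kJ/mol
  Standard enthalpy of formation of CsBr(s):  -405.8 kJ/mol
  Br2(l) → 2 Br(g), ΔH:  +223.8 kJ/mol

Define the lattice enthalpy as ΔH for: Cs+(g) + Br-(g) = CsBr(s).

U = -645.3 kJ/mol

ΔHf° = 1·ΔHsub + 1·(ΣIE) + 1/2·D(Br2) + 1·EA + U
-405.8 = 1·(+76.5) + 1·(+375.7) + 1/2·(+223.8) + 1·(-324.6) + U
U = -405.8 − (+239.5) = -645.3 kJ/mol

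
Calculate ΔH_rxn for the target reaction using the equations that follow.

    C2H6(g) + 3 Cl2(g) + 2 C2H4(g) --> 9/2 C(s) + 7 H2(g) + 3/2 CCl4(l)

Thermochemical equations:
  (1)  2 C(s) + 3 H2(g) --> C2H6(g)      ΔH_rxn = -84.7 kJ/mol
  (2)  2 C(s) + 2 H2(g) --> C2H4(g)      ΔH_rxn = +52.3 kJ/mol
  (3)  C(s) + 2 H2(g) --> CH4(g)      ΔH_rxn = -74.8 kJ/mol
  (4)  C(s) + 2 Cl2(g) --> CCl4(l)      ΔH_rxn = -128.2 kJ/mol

(1) reversed (reverse to put C2H6(g) on the reactant side): +84.7 kJ/mol
(2) reversed and × 2 (reverse to put C2H4(g) on the reactant side; ×2 to match 2 C2H4(g) in the target): (-2)·(+52.3) = -104.6 kJ/mol
(3): not needed (CH4(g) appears nowhere else).
(4) × 3/2 (scale by 3/2 for the 3/2 CCl4(l)): (3/2)·(-128.2) = -192.3 kJ/mol
Since enthalpy is a state function, ΔH_rxn = (-1)·(-84.7) + (-2)·(+52.3) + (3/2)·(-128.2) = -212.2 kJ/mol

ΔH_rxn = -212.2 kJ/mol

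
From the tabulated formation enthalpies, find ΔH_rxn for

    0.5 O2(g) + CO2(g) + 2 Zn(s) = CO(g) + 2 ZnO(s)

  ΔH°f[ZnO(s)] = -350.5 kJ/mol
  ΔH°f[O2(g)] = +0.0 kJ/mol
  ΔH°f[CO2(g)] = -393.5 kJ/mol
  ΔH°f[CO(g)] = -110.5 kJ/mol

ΔH_rxn = -418.0 kJ/mol

ΔH°rxn = Σ nΔHf°(products) − Σ nΔHf°(reactants).
Products: 1·(-110.5) + 2·(-350.5) = -811.5
Reactants: 1/2·(+0.0) + 1·(-393.5) + 2·(+0.0) = -393.5
ΔH_rxn = (-811.5) − (-393.5) = -418.0 kJ/mol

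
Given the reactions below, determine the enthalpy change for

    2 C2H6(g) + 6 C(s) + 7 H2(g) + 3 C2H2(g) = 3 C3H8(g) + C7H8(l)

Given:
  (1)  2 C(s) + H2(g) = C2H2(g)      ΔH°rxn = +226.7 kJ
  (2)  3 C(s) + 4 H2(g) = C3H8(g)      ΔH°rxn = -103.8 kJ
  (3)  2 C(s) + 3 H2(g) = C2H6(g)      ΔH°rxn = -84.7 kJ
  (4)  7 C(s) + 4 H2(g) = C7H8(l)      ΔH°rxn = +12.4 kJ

ΔH°rxn = -809.7 kJ

(1) reversed and × 3 (C2H2(g) must end up as a reactant; scale by 3 for the 3 C2H2(g)): (-3)·(+226.7) = -680.1 kJ
(2) × 3 (scale by 3 for the 3 C3H8(g)): (3)·(-103.8) = -311.4 kJ
(3) reversed and × 2 (C2H6(g) must end up as a reactant; ×2 to match 2 C2H6(g) in the target): (-2)·(-84.7) = +169.4 kJ
(4) as written (C7H8(l) already on the product side): +12.4 kJ
Summing the manipulated equations, ΔH°rxn = (-3)·(+226.7) + (3)·(-103.8) + (-2)·(-84.7) + (1)·(+12.4) = -809.7 kJ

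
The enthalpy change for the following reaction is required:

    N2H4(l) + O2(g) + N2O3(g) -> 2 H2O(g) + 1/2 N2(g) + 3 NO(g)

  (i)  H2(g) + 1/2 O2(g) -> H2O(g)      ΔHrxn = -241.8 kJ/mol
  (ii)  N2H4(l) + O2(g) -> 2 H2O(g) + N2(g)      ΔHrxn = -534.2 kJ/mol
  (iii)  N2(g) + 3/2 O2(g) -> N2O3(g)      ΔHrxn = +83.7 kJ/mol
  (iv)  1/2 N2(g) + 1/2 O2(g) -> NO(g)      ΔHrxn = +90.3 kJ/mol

ΔHrxn = -347.0 kJ/mol

(i): not needed.
(ii) as written: -534.2 kJ/mol
(iii) reversed: -83.7 kJ/mol
(iv) × 3: (3)·(+90.3) = +270.9 kJ/mol
ΔHrxn = (-534.2) + (-83.7) + (+270.9) = -347.0 kJ/mol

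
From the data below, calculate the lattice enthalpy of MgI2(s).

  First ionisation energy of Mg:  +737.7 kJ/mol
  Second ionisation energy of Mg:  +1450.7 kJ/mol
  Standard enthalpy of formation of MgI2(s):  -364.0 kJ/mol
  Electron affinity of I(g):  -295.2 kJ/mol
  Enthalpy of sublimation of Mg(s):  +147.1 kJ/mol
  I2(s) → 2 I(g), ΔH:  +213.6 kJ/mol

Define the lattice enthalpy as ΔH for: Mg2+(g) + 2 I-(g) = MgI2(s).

U = -2322.7 kJ/mol

ΔHf° = 1·ΔHsub + 1·(ΣIE) + 1·D(I2) + 2·EA + U
-364.0 = 1·(+147.1) + 1·(+2188.4) + 1·(+213.6) + 2·(-295.2) + U
U = -364.0 − (+1958.7) = -2322.7 kJ/mol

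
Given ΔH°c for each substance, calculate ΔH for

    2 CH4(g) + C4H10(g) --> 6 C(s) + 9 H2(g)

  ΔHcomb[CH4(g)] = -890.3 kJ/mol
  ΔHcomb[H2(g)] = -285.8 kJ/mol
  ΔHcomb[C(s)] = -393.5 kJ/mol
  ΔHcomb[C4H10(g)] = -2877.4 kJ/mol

ΔH = 275.2 kJ/mol

Using ΔH = Σ nΔHc°(reactants) − Σ nΔHc°(products):
= [2·(-890.3) + 1·(-2877.4)] − [6·(-393.5) + 9·(-285.8)]
= 275.2 kJ/mol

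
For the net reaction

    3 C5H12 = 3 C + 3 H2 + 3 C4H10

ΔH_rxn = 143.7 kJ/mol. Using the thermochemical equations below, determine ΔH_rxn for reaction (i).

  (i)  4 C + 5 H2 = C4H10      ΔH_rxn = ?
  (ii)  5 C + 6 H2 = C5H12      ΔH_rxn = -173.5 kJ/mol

(i) × 3 (scale by 3 for the 3 C4H10): contributes 3·x
(ii) reversed and × 3 (reverse to put C5H12 on the reactant side; ×3 to match 3 C5H12 in the target): (-3)·(-173.5) = +520.5 kJ/mol
+143.7 = (+520.5) + 3·x
x = (+143.7 − (+520.5)) / (3) = -125.6 kJ/mol

ΔH_rxn = -125.6 kJ/mol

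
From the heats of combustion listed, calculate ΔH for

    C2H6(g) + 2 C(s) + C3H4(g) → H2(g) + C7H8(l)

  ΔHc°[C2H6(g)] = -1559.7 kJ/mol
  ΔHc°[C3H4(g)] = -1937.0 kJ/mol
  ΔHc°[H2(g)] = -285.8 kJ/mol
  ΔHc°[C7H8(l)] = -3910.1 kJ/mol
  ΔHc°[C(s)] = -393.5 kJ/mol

ΔH = -87.8 kJ/mol

Using ΔH = Σ nΔHc°(reactants) − Σ nΔHc°(products):
= [1·(-1559.7) + 2·(-393.5) + 1·(-1937.0)] − [1·(-285.8) + 1·(-3910.1)]
= -87.8 kJ/mol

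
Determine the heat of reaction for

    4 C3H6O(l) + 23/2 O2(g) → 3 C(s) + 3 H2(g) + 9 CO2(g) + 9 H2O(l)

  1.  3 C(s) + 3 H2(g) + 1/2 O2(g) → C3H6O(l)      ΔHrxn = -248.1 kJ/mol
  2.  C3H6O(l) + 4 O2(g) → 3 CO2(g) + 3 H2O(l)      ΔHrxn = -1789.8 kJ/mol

ΔHrxn = -5121.3 kJ/mol

eq. 1 reversed (reverse to put C(s) on the product side): +248.1 kJ/mol
eq. 2 × 3 (scale by 3 for the 9 CO2(g)): (3)·(-1789.8) = -5369.4 kJ/mol
Since enthalpy is a state function, ΔHrxn = (-1)·(-248.1) + (3)·(-1789.8) = -5121.3 kJ/mol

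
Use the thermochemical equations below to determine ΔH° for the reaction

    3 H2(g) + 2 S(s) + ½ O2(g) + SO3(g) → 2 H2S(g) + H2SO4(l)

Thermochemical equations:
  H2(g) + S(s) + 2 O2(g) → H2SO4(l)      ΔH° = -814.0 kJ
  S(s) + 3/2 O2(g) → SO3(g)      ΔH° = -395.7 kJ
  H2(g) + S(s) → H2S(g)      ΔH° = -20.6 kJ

ΔH° = -459.5 kJ

equation 1 as written (H2SO4(l) already on the product side): -814.0 kJ
equation 2 reversed (reverse to put SO3(g) on the reactant side): +395.7 kJ
equation 3 × 2 (scale by 2 for the 2 H2S(g)): (2)·(-20.6) = -41.2 kJ
Since enthalpy is a state function, ΔH° = (-814.0) + (+395.7) + (-41.2) = -459.5 kJ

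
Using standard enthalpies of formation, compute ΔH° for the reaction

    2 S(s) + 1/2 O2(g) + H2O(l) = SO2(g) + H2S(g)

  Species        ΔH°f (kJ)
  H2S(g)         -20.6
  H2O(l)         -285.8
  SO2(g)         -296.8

ΔH°rxn = Σ nΔHf°(products) − Σ nΔHf°(reactants).
Products: 1·(-296.8) + 1·(-20.6) = -317.4
Reactants: 2·(+0.0) + 1/2·(+0.0) + 1·(-285.8) = -285.8
ΔH° = (-317.4) − (-285.8) = -31.6 kJ

ΔH° = -31.6 kJ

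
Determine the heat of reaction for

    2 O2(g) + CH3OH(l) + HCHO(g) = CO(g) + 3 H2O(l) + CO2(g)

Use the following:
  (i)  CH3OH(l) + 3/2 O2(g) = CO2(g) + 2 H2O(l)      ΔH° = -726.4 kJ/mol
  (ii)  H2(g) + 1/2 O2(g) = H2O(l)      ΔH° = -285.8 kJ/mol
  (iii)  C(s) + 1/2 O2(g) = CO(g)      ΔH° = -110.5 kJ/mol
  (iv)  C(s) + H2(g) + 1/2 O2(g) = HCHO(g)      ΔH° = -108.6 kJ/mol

ΔH° = -1014.1 kJ/mol

(i) as written (CH3OH(l) already on the reactant side): -726.4 kJ/mol
(ii) as written: -285.8 kJ/mol
(iii) as written (CO(g) already on the product side): -110.5 kJ/mol
(iv) reversed (HCHO(g) must end up as a reactant): +108.6 kJ/mol
Since enthalpy is a state function, ΔH° = (-726.4) + (-285.8) + (-110.5) + (+108.6) = -1014.1 kJ/mol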